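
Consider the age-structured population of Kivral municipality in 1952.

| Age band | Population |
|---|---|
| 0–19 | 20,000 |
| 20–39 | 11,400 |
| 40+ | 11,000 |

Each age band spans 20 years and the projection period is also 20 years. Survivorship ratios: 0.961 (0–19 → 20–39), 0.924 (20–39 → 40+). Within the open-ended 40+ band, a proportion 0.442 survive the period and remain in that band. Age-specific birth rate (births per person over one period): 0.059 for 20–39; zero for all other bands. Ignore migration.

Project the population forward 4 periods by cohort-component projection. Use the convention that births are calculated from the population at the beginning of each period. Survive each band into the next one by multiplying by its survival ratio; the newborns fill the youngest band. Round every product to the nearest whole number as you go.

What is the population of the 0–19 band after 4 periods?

After projecting period 1:
Births: 11400 × 0.059 = 673
20–39: 20000 × 0.961 = 19220
40+: 11400 × 0.924 + 11000 × 0.442 = 10534 + 4862 = 15396
Population now: 0–19=673, 20–39=19220, 40+=15396
After projecting period 2:
Births: 19220 × 0.059 = 1134
20–39: 673 × 0.961 = 647
40+: 19220 × 0.924 + 15396 × 0.442 = 17759 + 6805 = 24564
Population now: 0–19=1134, 20–39=647, 40+=24564
After projecting period 3:
Births: 647 × 0.059 = 38
20–39: 1134 × 0.961 = 1090
40+: 647 × 0.924 + 24564 × 0.442 = 598 + 10857 = 11455
Population now: 0–19=38, 20–39=1090, 40+=11455
After projecting period 4:
Births: 1090 × 0.059 = 64
20–39: 38 × 0.961 = 37
40+: 1090 × 0.924 + 11455 × 0.442 = 1007 + 5063 = 6070
Population now: 0–19=64, 20–39=37, 40+=6070

64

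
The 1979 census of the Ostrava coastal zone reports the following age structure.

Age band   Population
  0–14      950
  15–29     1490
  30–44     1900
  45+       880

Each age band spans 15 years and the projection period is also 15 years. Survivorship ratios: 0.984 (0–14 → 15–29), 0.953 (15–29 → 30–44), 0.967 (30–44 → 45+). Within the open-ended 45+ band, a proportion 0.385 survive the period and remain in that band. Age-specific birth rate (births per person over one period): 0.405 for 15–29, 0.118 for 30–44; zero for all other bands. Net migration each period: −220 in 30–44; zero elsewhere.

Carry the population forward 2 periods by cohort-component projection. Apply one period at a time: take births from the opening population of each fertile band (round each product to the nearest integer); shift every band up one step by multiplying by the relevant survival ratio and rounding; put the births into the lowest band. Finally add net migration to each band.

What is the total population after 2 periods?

4004

Numbering the groups 1..4 from youngest to oldest:
— Period 1 —
Births: 1490 × 0.405 = 603 ; 1900 × 0.118 = 224 ⇒ total 827
Group 2: 950 × 0.984 = 935
Group 3: 1490 × 0.953 = 1420
Group 4: 1900 × 0.967 + 880 × 0.385 = 1837 + 339 = 2176
Net migration: Group 3 − 220 → 1200
Population now: 0–14=827, 15–29=935, 30–44=1200, 45+=2176
— Period 2 —
Births: 935 × 0.405 = 379 ; 1200 × 0.118 = 142 ⇒ total 521
Group 2: 827 × 0.984 = 814
Group 3: 935 × 0.953 = 891
Group 4: 1200 × 0.967 + 2176 × 0.385 = 1160 + 838 = 1998
Net migration: Group 3 − 220 → 671
Population now: 0–14=521, 15–29=814, 30–44=671, 45+=1998
Total after period 2: 521 + 814 + 671 + 1998 = 4004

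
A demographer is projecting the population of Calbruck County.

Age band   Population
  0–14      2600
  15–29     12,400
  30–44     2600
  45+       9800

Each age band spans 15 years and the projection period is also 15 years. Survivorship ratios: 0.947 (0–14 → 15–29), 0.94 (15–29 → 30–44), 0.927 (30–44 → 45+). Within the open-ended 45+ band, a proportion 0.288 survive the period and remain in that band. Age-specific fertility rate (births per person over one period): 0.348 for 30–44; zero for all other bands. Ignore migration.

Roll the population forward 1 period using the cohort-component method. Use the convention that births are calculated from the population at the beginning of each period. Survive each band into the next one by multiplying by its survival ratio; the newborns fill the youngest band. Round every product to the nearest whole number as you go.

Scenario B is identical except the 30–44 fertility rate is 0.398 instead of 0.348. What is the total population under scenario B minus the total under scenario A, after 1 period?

Let band 1 be 0–14 through band 4 = 45+.
After projecting period 1:
Births: 2600 * 0.348 = 905
Band 2: 2600 * 0.947 = 2462
Band 3: 12400 * 0.94 = 11656
Band 4: 2600 * 0.927 + 9800 * 0.288 = 2410 + 2822 = 5232
→ [905, 2462, 11656, 5232]
Scenario A total after 1 period: 20255
Scenario B projection —
After projecting period 1:
Births: 2600 * 0.398 = 1035
Band 2: 2600 * 0.947 = 2462
Band 3: 12400 * 0.94 = 11656
Band 4: 2600 * 0.927 + 9800 * 0.288 = 2410 + 2822 = 5232
→ [1035, 2462, 11656, 5232]
Scenario B total after 1 period: 20385
Difference B − A = 20385 − 20255 = 130

130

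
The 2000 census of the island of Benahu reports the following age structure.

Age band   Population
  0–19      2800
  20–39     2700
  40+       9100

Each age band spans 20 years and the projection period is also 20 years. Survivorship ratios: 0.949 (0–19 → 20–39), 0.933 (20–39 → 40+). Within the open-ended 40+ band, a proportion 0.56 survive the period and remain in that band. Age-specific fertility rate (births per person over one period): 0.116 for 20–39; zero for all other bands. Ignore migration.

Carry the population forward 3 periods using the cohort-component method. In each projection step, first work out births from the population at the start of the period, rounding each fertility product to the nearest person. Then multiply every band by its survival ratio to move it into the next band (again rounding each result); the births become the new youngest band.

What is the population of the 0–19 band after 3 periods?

After projecting period 1:
Births: 2700 * 0.116 = 313
20–39: 2800 * 0.949 = 2657
40+: 2700 * 0.933 + 9100 * 0.56 = 2519 + 5096 = 7615
End of period: [313, 2657, 7615]
After projecting period 2:
Births: 2657 * 0.116 = 308
20–39: 313 * 0.949 = 297
40+: 2657 * 0.933 + 7615 * 0.56 = 2479 + 4264 = 6743
End of period: [308, 297, 6743]
After projecting period 3:
Births: 297 * 0.116 = 34
20–39: 308 * 0.949 = 292
40+: 297 * 0.933 + 6743 * 0.56 = 277 + 3776 = 4053
End of period: [34, 292, 4053]

34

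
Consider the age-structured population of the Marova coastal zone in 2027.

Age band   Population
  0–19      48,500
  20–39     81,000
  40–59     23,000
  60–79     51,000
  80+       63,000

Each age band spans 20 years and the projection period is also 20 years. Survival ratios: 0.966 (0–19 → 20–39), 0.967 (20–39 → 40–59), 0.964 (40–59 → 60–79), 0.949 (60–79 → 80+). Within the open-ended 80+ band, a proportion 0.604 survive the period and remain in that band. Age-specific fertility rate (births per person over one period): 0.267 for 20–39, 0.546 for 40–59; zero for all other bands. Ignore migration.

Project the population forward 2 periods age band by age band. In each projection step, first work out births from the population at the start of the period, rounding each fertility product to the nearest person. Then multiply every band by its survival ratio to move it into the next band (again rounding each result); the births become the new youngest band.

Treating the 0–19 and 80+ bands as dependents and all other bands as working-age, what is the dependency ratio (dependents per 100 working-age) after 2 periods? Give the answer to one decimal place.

Period 1.
Births: 81000 * 0.267 = 21627  |  23000 * 0.546 = 12558 ⇒ total 34185
20–39: 48500 * 0.966 = 46851
40–59: 81000 * 0.967 = 78327
60–79: 23000 * 0.964 = 22172
80+: 51000 * 0.949 + 63000 * 0.604 = 48399 + 38052 = 86451
Giving 34185 / 46851 / 78327 / 22172 / 86451.
Period 2.
Births: 46851 * 0.267 = 12509  |  78327 * 0.546 = 42767 ⇒ total 55276
20–39: 34185 * 0.966 = 33023
40–59: 46851 * 0.967 = 45305
60–79: 78327 * 0.964 = 75507
80+: 22172 * 0.949 + 86451 * 0.604 = 21041 + 52216 = 73257
Giving 55276 / 33023 / 45305 / 75507 / 73257.
Dependents (band 0–19 + band 80+) = 55276 + 73257 = 128533; working-age = 153835; ratio = 128533/153835 × 100 = 83.6

83.6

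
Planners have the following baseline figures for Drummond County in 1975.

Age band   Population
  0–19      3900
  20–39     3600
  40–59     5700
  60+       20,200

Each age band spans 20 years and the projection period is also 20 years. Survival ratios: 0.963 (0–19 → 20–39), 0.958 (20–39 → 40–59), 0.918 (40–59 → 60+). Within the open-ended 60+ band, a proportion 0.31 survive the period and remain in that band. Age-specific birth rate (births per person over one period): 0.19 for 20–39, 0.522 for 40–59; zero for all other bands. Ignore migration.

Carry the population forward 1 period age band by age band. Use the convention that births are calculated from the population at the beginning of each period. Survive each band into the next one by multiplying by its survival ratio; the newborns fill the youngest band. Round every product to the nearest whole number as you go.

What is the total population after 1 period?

22359

Call the groups 1 to 4, youngest first.
Period 1.
Births: 3600 × 0.19 = 684  |  5700 × 0.522 = 2975 → 3659
Group 2: 3900 × 0.963 = 3756
Group 3: 3600 × 0.958 = 3449
Group 4: 5700 × 0.918 + 20200 × 0.31 = 5233 + 6262 = 11495
→ [3659, 3756, 3449, 11495]
Total after period 1: 3659 + 3756 + 3449 + 11495 = 22359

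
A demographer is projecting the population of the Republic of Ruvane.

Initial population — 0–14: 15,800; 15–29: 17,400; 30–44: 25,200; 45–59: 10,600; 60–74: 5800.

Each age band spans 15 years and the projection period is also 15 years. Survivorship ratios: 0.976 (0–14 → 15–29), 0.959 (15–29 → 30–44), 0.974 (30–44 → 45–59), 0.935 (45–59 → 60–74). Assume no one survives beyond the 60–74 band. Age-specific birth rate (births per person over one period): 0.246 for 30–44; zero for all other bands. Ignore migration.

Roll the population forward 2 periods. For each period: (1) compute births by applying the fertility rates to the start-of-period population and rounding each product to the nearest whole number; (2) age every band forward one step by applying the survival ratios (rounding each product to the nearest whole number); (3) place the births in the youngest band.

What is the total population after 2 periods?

64147

Let band 1 be 0–14 through band 5 = 60–74.
[period 1]
Births: 25200 × 0.246 = 6199
Band 2: 15800 × 0.976 = 15421
Band 3: 17400 × 0.959 = 16687
Band 4: 25200 × 0.974 = 24545
Band 5: 10600 × 0.935 = 9911
Giving 6199 / 15421 / 16687 / 24545 / 9911.
[period 2]
Births: 16687 × 0.246 = 4105
Band 2: 6199 × 0.976 = 6050
Band 3: 15421 × 0.959 = 14789
Band 4: 16687 × 0.974 = 16253
Band 5: 24545 × 0.935 = 22950
Giving 4105 / 6050 / 14789 / 16253 / 22950.
Total after period 2: 4105 + 6050 + 14789 + 16253 + 22950 = 64147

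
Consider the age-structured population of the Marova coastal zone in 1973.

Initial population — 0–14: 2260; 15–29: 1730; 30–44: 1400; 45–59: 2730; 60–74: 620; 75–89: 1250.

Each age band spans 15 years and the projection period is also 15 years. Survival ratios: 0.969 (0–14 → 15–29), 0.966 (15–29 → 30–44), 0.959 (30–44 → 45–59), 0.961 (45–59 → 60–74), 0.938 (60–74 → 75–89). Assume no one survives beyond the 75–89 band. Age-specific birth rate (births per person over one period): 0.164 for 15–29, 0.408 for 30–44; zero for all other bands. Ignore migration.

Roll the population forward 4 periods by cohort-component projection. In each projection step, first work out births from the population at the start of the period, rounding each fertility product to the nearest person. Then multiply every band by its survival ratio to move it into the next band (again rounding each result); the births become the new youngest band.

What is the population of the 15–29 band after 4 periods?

968

Numbering the bands 1..6 from youngest to oldest:
— Period 1 —
Births: 1730 × 0.164 = 284 ; 1400 × 0.408 = 571 — total 855
Band 2: 2260 × 0.969 = 2190
Band 3: 1730 × 0.966 = 1671
Band 4: 1400 × 0.959 = 1343
Band 5: 2730 × 0.961 = 2624
Band 6: 620 × 0.938 = 582
→ [855, 2190, 1671, 1343, 2624, 582]
— Period 2 —
Births: 2190 × 0.164 = 359 ; 1671 × 0.408 = 682 — total 1041
Band 2: 855 × 0.969 = 828
Band 3: 2190 × 0.966 = 2116
Band 4: 1671 × 0.959 = 1602
Band 5: 1343 × 0.961 = 1291
Band 6: 2624 × 0.938 = 2461
→ [1041, 828, 2116, 1602, 1291, 2461]
— Period 3 —
Births: 828 × 0.164 = 136 ; 2116 × 0.408 = 863 — total 999
Band 2: 1041 × 0.969 = 1009
Band 3: 828 × 0.966 = 800
Band 4: 2116 × 0.959 = 2029
Band 5: 1602 × 0.961 = 1540
Band 6: 1291 × 0.938 = 1211
→ [999, 1009, 800, 2029, 1540, 1211]
— Period 4 —
Births: 1009 × 0.164 = 165 ; 800 × 0.408 = 326 — total 491
Band 2: 999 × 0.969 = 968
Band 3: 1009 × 0.966 = 975
Band 4: 800 × 0.959 = 767
Band 5: 2029 × 0.961 = 1950
Band 6: 1540 × 0.938 = 1445
→ [491, 968, 975, 767, 1950, 1445]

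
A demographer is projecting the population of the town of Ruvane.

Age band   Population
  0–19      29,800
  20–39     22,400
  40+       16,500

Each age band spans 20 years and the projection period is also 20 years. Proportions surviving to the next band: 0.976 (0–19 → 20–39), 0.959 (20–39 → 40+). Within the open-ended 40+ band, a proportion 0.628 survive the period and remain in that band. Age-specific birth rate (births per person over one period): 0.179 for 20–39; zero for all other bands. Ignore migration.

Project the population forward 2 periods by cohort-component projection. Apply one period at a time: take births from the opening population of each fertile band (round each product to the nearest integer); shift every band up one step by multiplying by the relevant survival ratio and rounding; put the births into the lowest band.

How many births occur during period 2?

[period 1]
Births: 22400 * 0.179 = 4010
20–39: 29800 * 0.976 = 29085
40+: 22400 * 0.959 + 16500 * 0.628 = 21482 + 10362 = 31844
End of period: [4010, 29085, 31844]
[period 2]
Births: 29085 * 0.179 = 5206
20–39: 4010 * 0.976 = 3914
40+: 29085 * 0.959 + 31844 * 0.628 = 27893 + 19998 = 47891
End of period: [5206, 3914, 47891]

5206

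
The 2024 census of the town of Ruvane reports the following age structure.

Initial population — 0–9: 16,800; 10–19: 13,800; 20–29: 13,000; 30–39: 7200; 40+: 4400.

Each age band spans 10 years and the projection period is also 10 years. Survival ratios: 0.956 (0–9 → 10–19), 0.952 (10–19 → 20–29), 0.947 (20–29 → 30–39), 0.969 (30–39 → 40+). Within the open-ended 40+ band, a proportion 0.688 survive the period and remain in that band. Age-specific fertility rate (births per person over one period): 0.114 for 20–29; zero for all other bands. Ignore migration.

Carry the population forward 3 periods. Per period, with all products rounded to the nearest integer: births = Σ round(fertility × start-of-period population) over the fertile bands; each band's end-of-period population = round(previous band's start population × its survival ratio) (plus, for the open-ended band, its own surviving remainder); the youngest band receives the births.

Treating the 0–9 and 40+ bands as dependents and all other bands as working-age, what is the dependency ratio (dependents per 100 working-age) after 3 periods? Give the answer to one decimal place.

(Groups numbered youngest = 1 to oldest = 5.)
Period 1.
Births: 13000 × 0.114 = 1482
Group 2: 16800 × 0.956 = 16061
Group 3: 13800 × 0.952 = 13138
Group 4: 13000 × 0.947 = 12311
Group 5: 7200 × 0.969 + 4400 × 0.688 = 6977 + 3027 = 10004
Population now: 0–9=1482, 10–19=16061, 20–29=13138, 30–39=12311, 40+=10004
Period 2.
Births: 13138 × 0.114 = 1498
Group 2: 1482 × 0.956 = 1417
Group 3: 16061 × 0.952 = 15290
Group 4: 13138 × 0.947 = 12442
Group 5: 12311 × 0.969 + 10004 × 0.688 = 11929 + 6883 = 18812
Population now: 0–9=1498, 10–19=1417, 20–29=15290, 30–39=12442, 40+=18812
Period 3.
Births: 15290 × 0.114 = 1743
Group 2: 1498 × 0.956 = 1432
Group 3: 1417 × 0.952 = 1349
Group 4: 15290 × 0.947 = 14480
Group 5: 12442 × 0.969 + 18812 × 0.688 = 12056 + 12943 = 24999
Population now: 0–9=1743, 10–19=1432, 20–29=1349, 30–39=14480, 40+=24999
Dependents (band 0–9 + band 40+) = 1743 + 24999 = 26742; working-age = 17261; ratio = 26742/17261 × 100 = 154.9

154.9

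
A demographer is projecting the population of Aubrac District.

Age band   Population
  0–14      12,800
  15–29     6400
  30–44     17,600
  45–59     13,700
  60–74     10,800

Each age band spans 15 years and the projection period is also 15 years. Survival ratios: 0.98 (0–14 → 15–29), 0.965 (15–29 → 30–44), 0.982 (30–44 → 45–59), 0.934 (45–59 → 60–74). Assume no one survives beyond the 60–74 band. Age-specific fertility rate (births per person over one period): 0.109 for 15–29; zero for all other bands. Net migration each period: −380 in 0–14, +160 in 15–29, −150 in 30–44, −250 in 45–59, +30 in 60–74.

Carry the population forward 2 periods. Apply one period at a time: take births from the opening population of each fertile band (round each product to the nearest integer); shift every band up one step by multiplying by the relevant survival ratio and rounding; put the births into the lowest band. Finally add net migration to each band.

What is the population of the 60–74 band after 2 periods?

Period 1:
Births: 6400 * 0.109 = 698
15–29: 12800 * 0.98 = 12544
30–44: 6400 * 0.965 = 6176
45–59: 17600 * 0.982 = 17283
60–74: 13700 * 0.934 = 12796
Net migration: 0–14 − 380 → 318; 15–29 + 160 → 12704; 30–44 − 150 → 6026; 45–59 − 250 → 17033; 60–74 + 30 → 12826
→ [318, 12704, 6026, 17033, 12826]
Period 2:
Births: 12704 * 0.109 = 1385
15–29: 318 * 0.98 = 312
30–44: 12704 * 0.965 = 12259
45–59: 6026 * 0.982 = 5918
60–74: 17033 * 0.934 = 15909
Net migration: 0–14 − 380 → 1005; 15–29 + 160 → 472; 30–44 − 150 → 12109; 45–59 − 250 → 5668; 60–74 + 30 → 15939
→ [1005, 472, 12109, 5668, 15939]

15939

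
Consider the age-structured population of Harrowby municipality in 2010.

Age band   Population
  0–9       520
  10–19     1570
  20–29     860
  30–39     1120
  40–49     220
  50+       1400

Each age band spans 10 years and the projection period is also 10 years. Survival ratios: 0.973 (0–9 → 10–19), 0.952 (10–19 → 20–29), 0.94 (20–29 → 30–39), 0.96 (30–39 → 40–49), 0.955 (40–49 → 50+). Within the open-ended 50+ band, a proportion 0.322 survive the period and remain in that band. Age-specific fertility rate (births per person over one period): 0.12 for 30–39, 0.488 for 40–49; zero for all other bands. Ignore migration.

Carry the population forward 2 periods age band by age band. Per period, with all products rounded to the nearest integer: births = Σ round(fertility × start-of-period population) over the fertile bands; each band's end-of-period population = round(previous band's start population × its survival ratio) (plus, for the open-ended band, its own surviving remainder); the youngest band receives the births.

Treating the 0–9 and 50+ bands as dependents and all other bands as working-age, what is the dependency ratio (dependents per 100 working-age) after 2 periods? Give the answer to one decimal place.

64.3

— Period 1 —
Births: 1120 * 0.12 = 134  |  220 * 0.488 = 107 ⇒ total 241
10–19: 520 * 0.973 = 506
20–29: 1570 * 0.952 = 1495
30–39: 860 * 0.94 = 808
40–49: 1120 * 0.96 = 1075
50+: 220 * 0.955 + 1400 * 0.322 = 210 + 451 = 661
Giving 241 / 506 / 1495 / 808 / 1075 / 661.
— Period 2 —
Births: 808 * 0.12 = 97  |  1075 * 0.488 = 525 ⇒ total 622
10–19: 241 * 0.973 = 234
20–29: 506 * 0.952 = 482
30–39: 1495 * 0.94 = 1405
40–49: 808 * 0.96 = 776
50+: 1075 * 0.955 + 661 * 0.322 = 1027 + 213 = 1240
Giving 622 / 234 / 482 / 1405 / 776 / 1240.
Dependents (band 0–9 + band 50+) = 622 + 1240 = 1862; working-age = 2897; ratio = 1862/2897 × 100 = 64.3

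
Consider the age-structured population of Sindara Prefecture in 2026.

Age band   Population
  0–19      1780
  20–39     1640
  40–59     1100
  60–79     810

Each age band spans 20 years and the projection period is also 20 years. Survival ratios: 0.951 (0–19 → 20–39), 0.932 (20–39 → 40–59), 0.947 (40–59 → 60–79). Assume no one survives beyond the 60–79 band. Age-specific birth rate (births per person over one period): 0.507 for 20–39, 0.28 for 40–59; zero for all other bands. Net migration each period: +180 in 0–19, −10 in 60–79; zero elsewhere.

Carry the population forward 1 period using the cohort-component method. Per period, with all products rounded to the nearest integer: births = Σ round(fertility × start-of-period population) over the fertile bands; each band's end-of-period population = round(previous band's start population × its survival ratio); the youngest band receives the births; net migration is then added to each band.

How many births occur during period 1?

1139

Call the groups 1 to 4, youngest first.
— Period 1 —
Births: 1640 × 0.507 = 831, 1100 × 0.28 = 308 — total 1139
Group 2: 1780 × 0.951 = 1693
Group 3: 1640 × 0.932 = 1528
Group 4: 1100 × 0.947 = 1042
Net migration: Group 1 + 180 → 1319; Group 4 − 10 → 1032
Population now: 0–19=1319, 20–39=1693, 40–59=1528, 60–79=1032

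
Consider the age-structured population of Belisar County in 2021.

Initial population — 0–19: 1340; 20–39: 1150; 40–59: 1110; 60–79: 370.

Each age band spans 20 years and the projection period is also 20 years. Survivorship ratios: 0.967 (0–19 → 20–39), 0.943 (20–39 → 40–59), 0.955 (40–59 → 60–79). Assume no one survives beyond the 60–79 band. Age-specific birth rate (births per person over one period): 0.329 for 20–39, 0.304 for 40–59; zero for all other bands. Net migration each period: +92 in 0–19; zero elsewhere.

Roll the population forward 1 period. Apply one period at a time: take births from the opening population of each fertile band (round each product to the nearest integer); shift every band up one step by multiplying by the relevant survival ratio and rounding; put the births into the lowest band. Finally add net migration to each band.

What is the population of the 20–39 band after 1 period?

1296

Period 1.
Births: 1150 × 0.329 = 378 ; 1110 × 0.304 = 337 → 715
20–39: 1340 × 0.967 = 1296
40–59: 1150 × 0.943 = 1084
60–79: 1110 × 0.955 = 1060
Net migration: 0–19 + 92 → 807
Population now: 0–19=807, 20–39=1296, 40–59=1084, 60–79=1060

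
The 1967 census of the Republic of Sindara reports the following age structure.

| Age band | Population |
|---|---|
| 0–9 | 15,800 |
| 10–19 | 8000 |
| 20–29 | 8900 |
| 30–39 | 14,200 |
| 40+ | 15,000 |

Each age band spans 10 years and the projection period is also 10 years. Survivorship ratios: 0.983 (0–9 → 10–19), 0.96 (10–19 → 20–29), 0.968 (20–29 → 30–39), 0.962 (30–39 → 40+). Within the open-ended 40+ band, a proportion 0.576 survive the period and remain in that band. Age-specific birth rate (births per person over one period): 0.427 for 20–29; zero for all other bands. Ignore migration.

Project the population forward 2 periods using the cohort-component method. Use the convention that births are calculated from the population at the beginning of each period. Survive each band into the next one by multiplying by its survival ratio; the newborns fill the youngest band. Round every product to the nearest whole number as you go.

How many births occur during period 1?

3800

(Groups numbered youngest = 1 to oldest = 5.)
After projecting period 1:
Births: 8900 × 0.427 = 3800
Group 2: 15800 × 0.983 = 15531
Group 3: 8000 × 0.96 = 7680
Group 4: 8900 × 0.968 = 8615
Group 5: 14200 × 0.962 + 15000 × 0.576 = 13660 + 8640 = 22300
Giving 3800 / 15531 / 7680 / 8615 / 22300.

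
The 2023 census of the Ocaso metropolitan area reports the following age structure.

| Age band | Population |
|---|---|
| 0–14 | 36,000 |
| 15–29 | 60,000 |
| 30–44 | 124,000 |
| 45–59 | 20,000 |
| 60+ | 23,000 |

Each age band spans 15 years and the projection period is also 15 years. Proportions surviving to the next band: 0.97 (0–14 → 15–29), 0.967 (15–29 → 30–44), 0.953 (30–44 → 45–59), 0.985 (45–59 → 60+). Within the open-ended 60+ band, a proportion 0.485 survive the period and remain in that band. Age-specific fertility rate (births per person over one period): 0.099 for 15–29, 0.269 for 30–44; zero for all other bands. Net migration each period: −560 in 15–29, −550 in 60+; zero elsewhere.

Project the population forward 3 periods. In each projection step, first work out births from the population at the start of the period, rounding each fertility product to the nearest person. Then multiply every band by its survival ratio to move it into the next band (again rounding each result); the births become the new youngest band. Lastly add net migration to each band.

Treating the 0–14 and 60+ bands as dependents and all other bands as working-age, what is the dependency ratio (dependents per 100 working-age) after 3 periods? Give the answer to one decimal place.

Period 1.
Births: 60000 × 0.099 = 5940 ; 124000 × 0.269 = 33356 ⇒ total 39296
15–29: 36000 × 0.97 = 34920
30–44: 60000 × 0.967 = 58020
45–59: 124000 × 0.953 = 118172
60+: 20000 × 0.985 + 23000 × 0.485 = 19700 + 11155 = 30855
Net migration: 15–29 − 560 → 34360; 60+ − 550 → 30305
Population now: 0–14=39296, 15–29=34360, 30–44=58020, 45–59=118172, 60+=30305
Period 2.
Births: 34360 × 0.099 = 3402 ; 58020 × 0.269 = 15607 ⇒ total 19009
15–29: 39296 × 0.97 = 38117
30–44: 34360 × 0.967 = 33226
45–59: 58020 × 0.953 = 55293
60+: 118172 × 0.985 + 30305 × 0.485 = 116399 + 14698 = 131097
Net migration: 15–29 − 560 → 37557; 60+ − 550 → 130547
Population now: 0–14=19009, 15–29=37557, 30–44=33226, 45–59=55293, 60+=130547
Period 3.
Births: 37557 × 0.099 = 3718 ; 33226 × 0.269 = 8938 ⇒ total 12656
15–29: 19009 × 0.97 = 18439
30–44: 37557 × 0.967 = 36318
45–59: 33226 × 0.953 = 31664
60+: 55293 × 0.985 + 130547 × 0.485 = 54464 + 63315 = 117779
Net migration: 15–29 − 560 → 17879; 60+ − 550 → 117229
Population now: 0–14=12656, 15–29=17879, 30–44=36318, 45–59=31664, 60+=117229
Dependents (band 0–14 + band 60+) = 12656 + 117229 = 129885; working-age = 85861; ratio = 129885/85861 × 100 = 151.3

151.3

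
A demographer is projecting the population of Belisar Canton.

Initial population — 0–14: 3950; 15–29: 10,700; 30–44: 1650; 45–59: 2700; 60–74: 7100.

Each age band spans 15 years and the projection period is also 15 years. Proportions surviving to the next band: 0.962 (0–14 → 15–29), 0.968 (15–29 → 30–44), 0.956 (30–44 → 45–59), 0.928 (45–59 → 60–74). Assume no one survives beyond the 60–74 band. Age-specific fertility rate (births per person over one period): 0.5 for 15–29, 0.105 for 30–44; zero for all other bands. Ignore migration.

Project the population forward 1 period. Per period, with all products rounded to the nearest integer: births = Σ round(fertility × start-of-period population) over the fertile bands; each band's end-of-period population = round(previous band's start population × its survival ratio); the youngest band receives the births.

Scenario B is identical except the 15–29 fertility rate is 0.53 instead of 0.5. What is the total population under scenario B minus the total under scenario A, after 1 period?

— Period 1 —
Births: 10700 × 0.5 = 5350  |  1650 × 0.105 = 173 → total 5523
15–29: 3950 × 0.962 = 3800
30–44: 10700 × 0.968 = 10358
45–59: 1650 × 0.956 = 1577
60–74: 2700 × 0.928 = 2506
Giving 5523 / 3800 / 10358 / 1577 / 2506.
Scenario A total after 1 period: 23764
Scenario B projection —
— Period 1 —
Births: 10700 × 0.53 = 5671  |  1650 × 0.105 = 173 → total 5844
15–29: 3950 × 0.962 = 3800
30–44: 10700 × 0.968 = 10358
45–59: 1650 × 0.956 = 1577
60–74: 2700 × 0.928 = 2506
Giving 5844 / 3800 / 10358 / 1577 / 2506.
Scenario B total after 1 period: 24085
Difference B − A = 24085 − 23764 = 321

321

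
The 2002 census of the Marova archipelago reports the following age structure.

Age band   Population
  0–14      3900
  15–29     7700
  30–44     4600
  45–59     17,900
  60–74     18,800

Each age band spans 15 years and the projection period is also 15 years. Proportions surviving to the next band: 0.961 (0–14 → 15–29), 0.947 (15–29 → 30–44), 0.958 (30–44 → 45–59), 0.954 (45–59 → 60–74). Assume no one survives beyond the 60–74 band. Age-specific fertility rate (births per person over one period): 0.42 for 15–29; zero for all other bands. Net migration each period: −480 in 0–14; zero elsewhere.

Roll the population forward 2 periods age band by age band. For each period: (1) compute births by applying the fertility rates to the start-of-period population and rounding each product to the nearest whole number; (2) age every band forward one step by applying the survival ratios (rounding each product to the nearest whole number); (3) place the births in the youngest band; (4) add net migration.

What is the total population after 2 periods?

18480

— Period 1 —
Births: 7700 × 0.42 = 3234
15–29: 3900 × 0.961 = 3748
30–44: 7700 × 0.947 = 7292
45–59: 4600 × 0.958 = 4407
60–74: 17900 × 0.954 = 17077
Net migration: 0–14 − 480 → 2754
→ [2754, 3748, 7292, 4407, 17077]
— Period 2 —
Births: 3748 × 0.42 = 1574
15–29: 2754 × 0.961 = 2647
30–44: 3748 × 0.947 = 3549
45–59: 7292 × 0.958 = 6986
60–74: 4407 × 0.954 = 4204
Net migration: 0–14 − 480 → 1094
→ [1094, 2647, 3549, 6986, 4204]
Total after period 2: 1094 + 2647 + 3549 + 6986 + 4204 = 18480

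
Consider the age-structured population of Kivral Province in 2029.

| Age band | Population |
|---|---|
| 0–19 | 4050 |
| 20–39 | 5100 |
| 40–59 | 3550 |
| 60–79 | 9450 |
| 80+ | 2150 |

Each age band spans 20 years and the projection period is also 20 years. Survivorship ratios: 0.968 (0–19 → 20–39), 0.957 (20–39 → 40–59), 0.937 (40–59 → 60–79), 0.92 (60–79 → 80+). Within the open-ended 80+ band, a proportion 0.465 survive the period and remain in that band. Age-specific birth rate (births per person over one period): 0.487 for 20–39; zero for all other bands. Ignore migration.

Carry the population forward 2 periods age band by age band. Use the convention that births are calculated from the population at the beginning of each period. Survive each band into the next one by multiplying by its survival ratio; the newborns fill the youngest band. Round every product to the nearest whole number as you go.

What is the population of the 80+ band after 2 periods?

Numbering the groups 1..5 from youngest to oldest:
Period 1:
Births: 5100 × 0.487 = 2484
Group 2: 4050 × 0.968 = 3920
Group 3: 5100 × 0.957 = 4881
Group 4: 3550 × 0.937 = 3326
Group 5: 9450 × 0.92 + 2150 × 0.465 = 8694 + 1000 = 9694
→ [2484, 3920, 4881, 3326, 9694]
Period 2:
Births: 3920 × 0.487 = 1909
Group 2: 2484 × 0.968 = 2405
Group 3: 3920 × 0.957 = 3751
Group 4: 4881 × 0.937 = 4573
Group 5: 3326 × 0.92 + 9694 × 0.465 = 3060 + 4508 = 7568
→ [1909, 2405, 3751, 4573, 7568]

7568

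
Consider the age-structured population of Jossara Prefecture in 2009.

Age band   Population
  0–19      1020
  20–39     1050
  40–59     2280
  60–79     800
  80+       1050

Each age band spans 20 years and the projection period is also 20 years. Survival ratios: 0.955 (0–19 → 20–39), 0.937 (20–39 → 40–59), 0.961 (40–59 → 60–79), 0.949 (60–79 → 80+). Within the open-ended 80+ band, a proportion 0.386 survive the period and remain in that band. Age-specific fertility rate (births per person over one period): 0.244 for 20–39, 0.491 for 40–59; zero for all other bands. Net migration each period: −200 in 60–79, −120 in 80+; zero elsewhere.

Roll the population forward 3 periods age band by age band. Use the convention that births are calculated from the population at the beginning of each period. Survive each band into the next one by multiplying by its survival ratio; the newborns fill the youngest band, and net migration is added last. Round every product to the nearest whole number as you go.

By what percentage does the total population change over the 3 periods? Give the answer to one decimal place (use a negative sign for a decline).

-22.7

Period 1:
Births: 1050 × 0.244 = 256, 2280 × 0.491 = 1119 ⇒ total 1375
20–39: 1020 × 0.955 = 974
40–59: 1050 × 0.937 = 984
60–79: 2280 × 0.961 = 2191
80+: 800 × 0.949 + 1050 × 0.386 = 759 + 405 = 1164
Net migration: 60–79 − 200 → 1991; 80+ − 120 → 1044
End of period: [1375, 974, 984, 1991, 1044]
Period 2:
Births: 974 × 0.244 = 238, 984 × 0.491 = 483 ⇒ total 721
20–39: 1375 × 0.955 = 1313
40–59: 974 × 0.937 = 913
60–79: 984 × 0.961 = 946
80+: 1991 × 0.949 + 1044 × 0.386 = 1889 + 403 = 2292
Net migration: 60–79 − 200 → 746; 80+ − 120 → 2172
End of period: [721, 1313, 913, 746, 2172]
Period 3:
Births: 1313 × 0.244 = 320, 913 × 0.491 = 448 ⇒ total 768
20–39: 721 × 0.955 = 689
40–59: 1313 × 0.937 = 1230
60–79: 913 × 0.961 = 877
80+: 746 × 0.949 + 2172 × 0.386 = 708 + 838 = 1546
Net migration: 60–79 − 200 → 677; 80+ − 120 → 1426
End of period: [768, 689, 1230, 677, 1426]
Total: 6200 → 4790; change = -1410; percentage change = -22.7%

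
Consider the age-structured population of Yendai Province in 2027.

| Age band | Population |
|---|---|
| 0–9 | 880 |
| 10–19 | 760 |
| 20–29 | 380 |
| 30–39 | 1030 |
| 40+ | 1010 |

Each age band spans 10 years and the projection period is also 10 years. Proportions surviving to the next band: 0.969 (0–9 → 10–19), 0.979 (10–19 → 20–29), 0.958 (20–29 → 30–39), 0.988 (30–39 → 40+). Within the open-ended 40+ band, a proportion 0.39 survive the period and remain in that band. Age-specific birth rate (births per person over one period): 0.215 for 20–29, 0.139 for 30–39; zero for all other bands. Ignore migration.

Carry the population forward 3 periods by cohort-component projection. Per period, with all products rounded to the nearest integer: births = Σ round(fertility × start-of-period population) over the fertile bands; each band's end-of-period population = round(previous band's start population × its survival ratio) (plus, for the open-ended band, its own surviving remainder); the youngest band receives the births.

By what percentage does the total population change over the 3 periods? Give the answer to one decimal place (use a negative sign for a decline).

After projecting period 1:
Births: 380 × 0.215 = 82 ; 1030 × 0.139 = 143 ⇒ total 225
10–19: 880 × 0.969 = 853
20–29: 760 × 0.979 = 744
30–39: 380 × 0.958 = 364
40+: 1030 × 0.988 + 1010 × 0.39 = 1018 + 394 = 1412
End of period: [225, 853, 744, 364, 1412]
After projecting period 2:
Births: 744 × 0.215 = 160 ; 364 × 0.139 = 51 ⇒ total 211
10–19: 225 × 0.969 = 218
20–29: 853 × 0.979 = 835
30–39: 744 × 0.958 = 713
40+: 364 × 0.988 + 1412 × 0.39 = 360 + 551 = 911
End of period: [211, 218, 835, 713, 911]
After projecting period 3:
Births: 835 × 0.215 = 180 ; 713 × 0.139 = 99 ⇒ total 279
10–19: 211 × 0.969 = 204
20–29: 218 × 0.979 = 213
30–39: 835 × 0.958 = 800
40+: 713 × 0.988 + 911 × 0.39 = 704 + 355 = 1059
End of period: [279, 204, 213, 800, 1059]
Total: 4060 → 2555; change = -1505; percentage change = -37.1%

-37.1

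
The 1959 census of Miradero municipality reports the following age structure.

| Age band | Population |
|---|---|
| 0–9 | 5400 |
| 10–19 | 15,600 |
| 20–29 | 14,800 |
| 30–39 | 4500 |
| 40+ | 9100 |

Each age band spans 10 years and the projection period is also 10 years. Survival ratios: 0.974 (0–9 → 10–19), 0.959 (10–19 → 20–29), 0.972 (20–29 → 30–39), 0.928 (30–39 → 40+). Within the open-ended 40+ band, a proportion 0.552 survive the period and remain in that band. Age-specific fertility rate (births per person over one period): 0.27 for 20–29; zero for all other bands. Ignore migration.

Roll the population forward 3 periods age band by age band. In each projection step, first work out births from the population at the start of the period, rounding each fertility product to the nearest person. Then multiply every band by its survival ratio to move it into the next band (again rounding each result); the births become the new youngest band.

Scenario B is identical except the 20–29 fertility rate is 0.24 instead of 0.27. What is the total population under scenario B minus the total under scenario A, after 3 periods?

Let group 1 be 0–9 through group 5 = 40+.
After projecting period 1:
Births: 14800 × 0.27 = 3996
Group 2: 5400 × 0.974 = 5260
Group 3: 15600 × 0.959 = 14960
Group 4: 14800 × 0.972 = 14386
Group 5: 4500 × 0.928 + 9100 × 0.552 = 4176 + 5023 = 9199
→ [3996, 5260, 14960, 14386, 9199]
After projecting period 2:
Births: 14960 × 0.27 = 4039
Group 2: 3996 × 0.974 = 3892
Group 3: 5260 × 0.959 = 5044
Group 4: 14960 × 0.972 = 14541
Group 5: 14386 × 0.928 + 9199 × 0.552 = 13350 + 5078 = 18428
→ [4039, 3892, 5044, 14541, 18428]
After projecting period 3:
Births: 5044 × 0.27 = 1362
Group 2: 4039 × 0.974 = 3934
Group 3: 3892 × 0.959 = 3732
Group 4: 5044 × 0.972 = 4903
Group 5: 14541 × 0.928 + 18428 × 0.552 = 13494 + 10172 = 23666
→ [1362, 3934, 3732, 4903, 23666]
Scenario A total after 3 periods: 37597
Scenario B projection —
After projecting period 1:
Births: 14800 × 0.24 = 3552
Group 2: 5400 × 0.974 = 5260
Group 3: 15600 × 0.959 = 14960
Group 4: 14800 × 0.972 = 14386
Group 5: 4500 × 0.928 + 9100 × 0.552 = 4176 + 5023 = 9199
→ [3552, 5260, 14960, 14386, 9199]
After projecting period 2:
Births: 14960 × 0.24 = 3590
Group 2: 3552 × 0.974 = 3460
Group 3: 5260 × 0.959 = 5044
Group 4: 14960 × 0.972 = 14541
Group 5: 14386 × 0.928 + 9199 × 0.552 = 13350 + 5078 = 18428
→ [3590, 3460, 5044, 14541, 18428]
After projecting period 3:
Births: 5044 × 0.24 = 1211
Group 2: 3590 × 0.974 = 3497
Group 3: 3460 × 0.959 = 3318
Group 4: 5044 × 0.972 = 4903
Group 5: 14541 × 0.928 + 18428 × 0.552 = 13494 + 10172 = 23666
→ [1211, 3497, 3318, 4903, 23666]
Scenario B total after 3 periods: 36595
Difference B − A = 36595 − 37597 = -1002

-1002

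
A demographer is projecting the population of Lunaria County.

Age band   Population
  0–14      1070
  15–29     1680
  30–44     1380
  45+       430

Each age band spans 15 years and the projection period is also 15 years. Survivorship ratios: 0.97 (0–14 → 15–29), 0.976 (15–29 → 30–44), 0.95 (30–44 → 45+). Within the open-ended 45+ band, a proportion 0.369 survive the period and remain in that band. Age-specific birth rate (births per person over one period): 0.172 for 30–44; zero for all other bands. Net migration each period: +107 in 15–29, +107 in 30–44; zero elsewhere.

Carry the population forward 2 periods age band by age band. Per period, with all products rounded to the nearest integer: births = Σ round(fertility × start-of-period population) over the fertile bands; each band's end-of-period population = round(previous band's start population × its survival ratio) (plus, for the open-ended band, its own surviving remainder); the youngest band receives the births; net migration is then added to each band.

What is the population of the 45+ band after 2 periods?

Period 1.
Births: 1380 * 0.172 = 237
15–29: 1070 * 0.97 = 1038
30–44: 1680 * 0.976 = 1640
45+: 1380 * 0.95 + 430 * 0.369 = 1311 + 159 = 1470
Net migration: 15–29 + 107 → 1145; 30–44 + 107 → 1747
End of period: [237, 1145, 1747, 1470]
Period 2.
Births: 1747 * 0.172 = 300
15–29: 237 * 0.97 = 230
30–44: 1145 * 0.976 = 1118
45+: 1747 * 0.95 + 1470 * 0.369 = 1660 + 542 = 2202
Net migration: 15–29 + 107 → 337; 30–44 + 107 → 1225
End of period: [300, 337, 1225, 2202]

2202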